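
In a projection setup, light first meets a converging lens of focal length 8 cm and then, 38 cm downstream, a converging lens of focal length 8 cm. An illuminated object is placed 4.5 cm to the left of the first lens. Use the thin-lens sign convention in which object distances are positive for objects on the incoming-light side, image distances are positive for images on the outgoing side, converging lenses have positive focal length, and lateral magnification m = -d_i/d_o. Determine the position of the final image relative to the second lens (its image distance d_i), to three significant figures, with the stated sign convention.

9.59 cm

First lens: d_i1 = 1/(1/8 - 1/4.5) = -10.286 cm.
With d_i1 < 0 the first image is virtual and lies on the object side; the object distance for lens 2 is d_o2 = 38 - (-10.286) = 48.286 cm.
Second lens: d_i2 = 1/(1/8 - 1/(48.286)) = 9.589 cm.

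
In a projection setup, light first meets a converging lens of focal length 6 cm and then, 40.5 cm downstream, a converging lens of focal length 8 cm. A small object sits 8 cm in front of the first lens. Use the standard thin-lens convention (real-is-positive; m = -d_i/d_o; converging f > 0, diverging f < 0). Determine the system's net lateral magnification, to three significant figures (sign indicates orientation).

Applying the thin-lens equation to the first lens, 1/6 = 1/8 + 1/d_i1, which gives d_i1 = 24.000 cm.
Its lateral magnification is m_1 = -d_i1/d_o1 = -(24.000)/8 = -3.0000.
The intermediate image is 24.000 cm to the right of lens 1, so d_o2 = L - d_i1 = 40.5 - 24.000 = 16.500 cm.
Applying the thin-lens equation again with f_2 = 8 cm and d_o2 = 16.500 cm gives d_i2 = 15.529 cm.
m_2 = -(15.529)/(16.500) = -0.9412.
Total m = m_1 x m_2 = (-3.0000)(-0.9412) = 2.8235.

2.82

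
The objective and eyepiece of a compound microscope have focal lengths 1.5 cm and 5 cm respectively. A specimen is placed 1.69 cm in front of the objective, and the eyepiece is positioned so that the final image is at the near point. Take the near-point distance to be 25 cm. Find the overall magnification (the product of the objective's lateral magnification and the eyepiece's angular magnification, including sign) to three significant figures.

-47.4

Objective: 1/d_i = 1/f_obj - 1/d_o = 1/1.5 - 1/1.69 = 0.07495 cm^-1, so d_i = 13.342 cm.
m_obj = -d_i/d_o = -13.342/1.69 = -7.895.
Eyepiece angular magnification (image at near point): M_eye = 1 + D/f_e = 1 + 25/5 = 6.000.
Overall M = m_obj x M_eye = (-7.895)(6.000) = -47.37.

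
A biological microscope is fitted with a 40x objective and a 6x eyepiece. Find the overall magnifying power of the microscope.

240

The overall magnification of a compound microscope is the product of the objective and eyepiece magnifications:
M = M_obj x M_eye = 40 x 6 = 240.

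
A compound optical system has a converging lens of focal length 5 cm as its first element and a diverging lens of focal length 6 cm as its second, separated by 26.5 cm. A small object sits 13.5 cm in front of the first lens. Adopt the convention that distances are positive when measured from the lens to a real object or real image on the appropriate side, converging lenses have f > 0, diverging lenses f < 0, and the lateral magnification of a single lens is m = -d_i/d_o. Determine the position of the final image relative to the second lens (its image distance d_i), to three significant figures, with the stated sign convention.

Lens 1: 1/d_i1 = 1/f_1 - 1/d_o1 = 1/5 - 1/13.5 = 0.12593 cm^-1, so d_i1 = 7.941 cm.
Object distance for lens 2: d_o2 = 26.5 - 7.941 = 18.559 cm.
Lens 2: 1/d_i2 = 1/f_2 - 1/d_o2 = 1/(-6) - 1/(18.559) = -0.22055 cm^-1, so d_i2 = -4.534 cm.

-4.53 cm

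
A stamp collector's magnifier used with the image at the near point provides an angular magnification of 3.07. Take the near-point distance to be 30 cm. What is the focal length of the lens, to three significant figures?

14.5 cm

For the image at the near point, M = 1 + D/f.
f = D/(M - 1) = 30/(3.07 - 1) = 14.493 cm.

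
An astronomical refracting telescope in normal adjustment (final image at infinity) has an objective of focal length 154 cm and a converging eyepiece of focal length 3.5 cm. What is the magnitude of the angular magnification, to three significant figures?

|M| = f_obj/|f_eye| = 154/3.5 = 44.000.

44.0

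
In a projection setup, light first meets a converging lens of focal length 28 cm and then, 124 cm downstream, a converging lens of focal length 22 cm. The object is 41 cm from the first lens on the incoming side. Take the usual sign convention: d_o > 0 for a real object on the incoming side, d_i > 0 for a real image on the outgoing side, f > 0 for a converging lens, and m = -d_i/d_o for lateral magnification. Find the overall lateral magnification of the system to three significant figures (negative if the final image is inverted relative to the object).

Applying the thin-lens equation to the first lens, 1/28 = 1/41 + 1/d_i1, which gives d_i1 = 88.308 cm.
Its lateral magnification is m_1 = -d_i1/d_o1 = -(88.308)/41 = -2.1538.
Object distance for lens 2: d_o2 = 124 - 88.308 = 35.692 cm.
Applying the thin-lens equation again with f_2 = 22 cm and d_o2 = 35.692 cm gives d_i2 = 57.348 cm.
m_2 = -(57.348)/(35.692) = -1.6067.
Total m = m_1 x m_2 = (-2.1538)(-1.6067) = 3.4607.

3.46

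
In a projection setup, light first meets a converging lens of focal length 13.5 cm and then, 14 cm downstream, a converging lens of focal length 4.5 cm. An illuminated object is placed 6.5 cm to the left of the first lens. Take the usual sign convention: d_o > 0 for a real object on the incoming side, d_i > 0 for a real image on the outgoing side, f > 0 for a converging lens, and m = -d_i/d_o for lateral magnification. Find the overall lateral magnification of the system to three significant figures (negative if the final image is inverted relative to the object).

Applying the thin-lens equation to the first lens, 1/13.5 = 1/6.5 + 1/d_i1, which gives d_i1 = -12.536 cm.
Its lateral magnification is m_1 = -d_i1/d_o1 = -(-12.536)/6.5 = 1.9286.
With d_i1 < 0 the first image is virtual and lies on the object side; the object distance for lens 2 is d_o2 = 14 - (-12.536) = 26.536 cm.
Applying the thin-lens equation again with f_2 = 4.5 cm and d_o2 = 26.536 cm gives d_i2 = 5.419 cm.
m_2 = -(5.419)/(26.536) = -0.2042.
Overall magnification: m = m_1 m_2 = -0.3938.

-0.394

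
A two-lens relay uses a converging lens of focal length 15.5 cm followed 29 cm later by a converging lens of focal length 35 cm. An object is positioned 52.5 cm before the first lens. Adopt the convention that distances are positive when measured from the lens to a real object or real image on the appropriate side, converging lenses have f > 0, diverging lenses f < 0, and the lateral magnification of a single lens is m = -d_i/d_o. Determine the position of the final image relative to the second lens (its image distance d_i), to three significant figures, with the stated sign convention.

-8.76 cm

First lens: d_i1 = 1/(1/15.5 - 1/52.5) = 21.993 cm.
Object distance for lens 2: d_o2 = 29 - 21.993 = 7.007 cm.
Second lens: d_i2 = 1/(1/35 - 1/(7.007)) = -8.761 cm.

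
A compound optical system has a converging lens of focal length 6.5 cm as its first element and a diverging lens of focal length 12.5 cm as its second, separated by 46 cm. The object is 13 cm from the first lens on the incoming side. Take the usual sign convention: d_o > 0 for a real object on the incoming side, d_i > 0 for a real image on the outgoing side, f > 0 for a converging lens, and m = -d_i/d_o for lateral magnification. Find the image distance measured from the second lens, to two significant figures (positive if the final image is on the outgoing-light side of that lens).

Applying the thin-lens equation to the first lens, 1/6.5 = 1/13 + 1/d_i1, which gives d_i1 = 13.000 cm.
Object distance for lens 2: d_o2 = 46 - 13.000 = 33.000 cm.
Applying the thin-lens equation again with f_2 = -12.5 cm and d_o2 = 33.000 cm gives d_i2 = -9.066 cm.

-9.1 cm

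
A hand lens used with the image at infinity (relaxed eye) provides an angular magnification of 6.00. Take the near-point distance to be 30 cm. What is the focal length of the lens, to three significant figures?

5.00 cm

For the image at infinity, M = D/f.
f = D/M = 30/6.0 = 5.000 cm.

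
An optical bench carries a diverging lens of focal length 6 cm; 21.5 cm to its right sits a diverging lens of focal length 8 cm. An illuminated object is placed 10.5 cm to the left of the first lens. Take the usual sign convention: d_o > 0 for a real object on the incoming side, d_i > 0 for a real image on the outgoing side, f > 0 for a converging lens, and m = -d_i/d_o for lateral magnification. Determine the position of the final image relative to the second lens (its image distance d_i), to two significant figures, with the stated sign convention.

Lens 1: 1/d_i1 = 1/f_1 - 1/d_o1 = 1/(-6) - 1/10.5 = -0.26190 cm^-1, so d_i1 = -3.818 cm.
The intermediate image is virtual, 3.818 cm to the left of lens 1, so d_o2 = L - d_i1 = 21.5 - (-3.818) = 25.318 cm.
Lens 2: 1/d_i2 = 1/f_2 - 1/d_o2 = 1/(-8) - 1/(25.318) = -0.16450 cm^-1, so d_i2 = -6.079 cm.

-6.1 cm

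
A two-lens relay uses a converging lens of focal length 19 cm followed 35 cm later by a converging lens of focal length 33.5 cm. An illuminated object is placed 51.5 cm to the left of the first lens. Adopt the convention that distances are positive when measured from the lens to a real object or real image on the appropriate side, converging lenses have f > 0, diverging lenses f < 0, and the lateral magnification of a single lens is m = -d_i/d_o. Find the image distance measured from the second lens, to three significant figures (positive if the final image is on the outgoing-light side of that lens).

-5.73 cm

Lens 1: 1/d_i1 = 1/f_1 - 1/d_o1 = 1/19 - 1/51.5 = 0.03321 cm^-1, so d_i1 = 30.108 cm.
The intermediate image is 30.108 cm to the right of lens 1, so d_o2 = L - d_i1 = 35 - 30.108 = 4.892 cm.
Lens 2: 1/d_i2 = 1/f_2 - 1/d_o2 = 1/33.5 - 1/(4.892) = -0.17455 cm^-1, so d_i2 = -5.729 cm.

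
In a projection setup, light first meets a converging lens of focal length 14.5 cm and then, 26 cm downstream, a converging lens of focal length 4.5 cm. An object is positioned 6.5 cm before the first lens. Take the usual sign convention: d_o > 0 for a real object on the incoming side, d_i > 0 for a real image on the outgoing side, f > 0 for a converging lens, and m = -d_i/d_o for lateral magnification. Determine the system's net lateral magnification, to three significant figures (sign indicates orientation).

First lens: d_i1 = 1/(1/14.5 - 1/6.5) = -11.781 cm.
m_1 = -(-11.781)/6.5 = 1.8125.
The intermediate image is virtual, 11.781 cm to the left of lens 1, so d_o2 = L - d_i1 = 26 - (-11.781) = 37.781 cm.
Second lens: d_i2 = 1/(1/4.5 - 1/(37.781)) = 5.108 cm.
m_2 = -(5.108)/(37.781) = -0.1352.
Total m = m_1 x m_2 = (1.8125)(-0.1352) = -0.2451.

-0.245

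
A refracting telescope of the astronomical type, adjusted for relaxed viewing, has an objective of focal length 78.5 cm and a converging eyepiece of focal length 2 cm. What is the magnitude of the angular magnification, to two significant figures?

|M| = f_obj/|f_eye| = 78.5/2 = 39.250.

39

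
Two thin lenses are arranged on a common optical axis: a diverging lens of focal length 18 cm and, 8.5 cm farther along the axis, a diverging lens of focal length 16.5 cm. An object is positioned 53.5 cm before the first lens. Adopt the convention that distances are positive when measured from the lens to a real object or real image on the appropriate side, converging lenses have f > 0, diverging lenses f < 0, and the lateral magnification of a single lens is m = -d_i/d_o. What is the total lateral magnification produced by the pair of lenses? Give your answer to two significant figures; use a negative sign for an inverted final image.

Applying the thin-lens equation to the first lens, 1/(-18) = 1/53.5 + 1/d_i1, which gives d_i1 = -13.469 cm.
Its lateral magnification is m_1 = -d_i1/d_o1 = -(-13.469)/53.5 = 0.2517.
With d_i1 < 0 the first image is virtual and lies on the object side; the object distance for lens 2 is d_o2 = 8.5 - (-13.469) = 21.969 cm.
Applying the thin-lens equation again with f_2 = -16.5 cm and d_o2 = 21.969 cm gives d_i2 = -9.423 cm.
m_2 = -(-9.423)/(21.969) = 0.4289.
Total m = m_1 x m_2 = (0.2517)(0.4289) = 0.1080.

0.11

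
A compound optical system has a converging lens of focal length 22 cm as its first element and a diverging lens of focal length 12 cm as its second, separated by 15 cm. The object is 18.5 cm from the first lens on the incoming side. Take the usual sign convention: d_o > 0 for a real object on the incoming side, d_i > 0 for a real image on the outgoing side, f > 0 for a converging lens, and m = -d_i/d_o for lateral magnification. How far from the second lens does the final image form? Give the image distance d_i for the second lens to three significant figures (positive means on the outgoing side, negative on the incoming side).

First lens: d_i1 = 1/(1/22 - 1/18.5) = -116.286 cm.
The intermediate image is virtual, 116.286 cm to the left of lens 1, so d_o2 = L - d_i1 = 15 - (-116.286) = 131.286 cm.
Second lens: d_i2 = 1/(1/(-12) - 1/(131.286)) = -10.995 cm.

-11.0 cm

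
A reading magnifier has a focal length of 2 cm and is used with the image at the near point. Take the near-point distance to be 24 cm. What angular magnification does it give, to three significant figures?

M = 1 + D/f = 1 + 24/2 = 13.000.

13.0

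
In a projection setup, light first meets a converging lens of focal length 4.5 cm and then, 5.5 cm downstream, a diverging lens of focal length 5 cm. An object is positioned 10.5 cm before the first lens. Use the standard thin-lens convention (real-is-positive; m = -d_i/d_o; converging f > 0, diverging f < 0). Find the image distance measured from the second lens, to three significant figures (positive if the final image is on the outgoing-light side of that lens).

4.52 cm

Lens 1: 1/d_i1 = 1/f_1 - 1/d_o1 = 1/4.5 - 1/10.5 = 0.12698 cm^-1, so d_i1 = 7.875 cm.
This image would form 7.875 cm past lens 1, i.e. 2.375 cm beyond lens 2, so it is a virtual object for lens 2: d_o2 = 5.5 - 7.875 = -2.375 cm.
Lens 2: 1/d_i2 = 1/f_2 - 1/d_o2 = 1/(-5) - 1/(-2.375) = 0.22105 cm^-1, so d_i2 = 4.524 cm.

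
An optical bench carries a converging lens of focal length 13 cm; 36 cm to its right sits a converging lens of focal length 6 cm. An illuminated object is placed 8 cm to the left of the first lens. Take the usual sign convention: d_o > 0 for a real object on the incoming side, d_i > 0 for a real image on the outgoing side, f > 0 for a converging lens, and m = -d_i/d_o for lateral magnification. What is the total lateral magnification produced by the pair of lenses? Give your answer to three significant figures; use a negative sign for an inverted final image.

-0.307

Applying the thin-lens equation to the first lens, 1/13 = 1/8 + 1/d_i1, which gives d_i1 = -20.800 cm.
Its lateral magnification is m_1 = -d_i1/d_o1 = -(-20.800)/8 = 2.6000.
The intermediate image is virtual, 20.800 cm to the left of lens 1, so d_o2 = L - d_i1 = 36 - (-20.800) = 56.800 cm.
Applying the thin-lens equation again with f_2 = 6 cm and d_o2 = 56.800 cm gives d_i2 = 6.709 cm.
m_2 = -(6.709)/(56.800) = -0.1181.
The system's lateral magnification is m_1 m_2 = (2.6000)(-0.1181) = -0.3071.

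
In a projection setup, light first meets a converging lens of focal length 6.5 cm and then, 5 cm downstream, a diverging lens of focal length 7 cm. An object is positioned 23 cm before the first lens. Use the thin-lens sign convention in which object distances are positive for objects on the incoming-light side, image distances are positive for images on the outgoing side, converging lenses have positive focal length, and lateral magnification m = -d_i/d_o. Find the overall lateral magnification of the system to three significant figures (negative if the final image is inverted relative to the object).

-0.938

Applying the thin-lens equation to the first lens, 1/6.5 = 1/23 + 1/d_i1, which gives d_i1 = 9.061 cm.
Its lateral magnification is m_1 = -d_i1/d_o1 = -(9.061)/23 = -0.3939.
This image would form 9.061 cm past lens 1, i.e. 4.061 cm beyond lens 2, so it is a virtual object for lens 2: d_o2 = 5 - 9.061 = -4.061 cm.
Applying the thin-lens equation again with f_2 = -7 cm and d_o2 = -4.061 cm gives d_i2 = 9.670 cm.
m_2 = -(9.670)/(-4.061) = 2.3814.
Overall magnification: m = m_1 m_2 = -0.9381.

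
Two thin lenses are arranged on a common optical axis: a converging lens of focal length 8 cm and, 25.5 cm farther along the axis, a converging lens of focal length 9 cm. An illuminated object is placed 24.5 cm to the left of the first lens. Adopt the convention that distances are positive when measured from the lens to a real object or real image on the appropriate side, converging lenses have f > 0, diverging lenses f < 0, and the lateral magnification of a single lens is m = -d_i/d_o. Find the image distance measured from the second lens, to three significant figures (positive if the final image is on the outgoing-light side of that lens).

Lens 1: 1/d_i1 = 1/f_1 - 1/d_o1 = 1/8 - 1/24.5 = 0.08418 cm^-1, so d_i1 = 11.879 cm.
That image sits 13.621 cm in front of the second lens, so d_o2 = 13.621 cm.
Lens 2: 1/d_i2 = 1/f_2 - 1/d_o2 = 1/9 - 1/(13.621) = 0.03770 cm^-1, so d_i2 = 26.528 cm.

26.5 cm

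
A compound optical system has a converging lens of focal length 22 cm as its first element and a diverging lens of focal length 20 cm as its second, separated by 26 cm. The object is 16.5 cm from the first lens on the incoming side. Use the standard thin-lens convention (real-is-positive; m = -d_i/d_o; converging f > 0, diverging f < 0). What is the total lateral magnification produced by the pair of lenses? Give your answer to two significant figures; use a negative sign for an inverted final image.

First lens: d_i1 = 1/(1/22 - 1/16.5) = -66.000 cm.
m_1 = -(-66.000)/16.5 = 4.0000.
The intermediate image is virtual, 66.000 cm to the left of lens 1, so d_o2 = L - d_i1 = 26 - (-66.000) = 92.000 cm.
Second lens: d_i2 = 1/(1/(-20) - 1/(92.000)) = -16.429 cm.
m_2 = -(-16.429)/(92.000) = 0.1786.
The system's lateral magnification is m_1 m_2 = (4.0000)(0.1786) = 0.7143.

0.71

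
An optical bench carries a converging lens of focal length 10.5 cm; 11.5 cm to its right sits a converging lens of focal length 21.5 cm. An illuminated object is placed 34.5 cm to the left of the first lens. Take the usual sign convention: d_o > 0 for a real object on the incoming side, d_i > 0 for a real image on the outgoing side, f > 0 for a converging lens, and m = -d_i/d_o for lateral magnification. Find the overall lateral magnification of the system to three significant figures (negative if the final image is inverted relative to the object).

First lens: d_i1 = 1/(1/10.5 - 1/34.5) = 15.094 cm.
m_1 = -(15.094)/34.5 = -0.4375.
Since 15.094 cm > 11.5 cm, the first image lies past the second lens and serves as a virtual object: d_o2 = L - d_i1 = -3.594 cm.
Second lens: d_i2 = 1/(1/21.5 - 1/(-3.594)) = 3.079 cm.
m_2 = -(3.079)/(-3.594) = 0.8568.
Total m = m_1 x m_2 = (-0.4375)(0.8568) = -0.3748.

-0.375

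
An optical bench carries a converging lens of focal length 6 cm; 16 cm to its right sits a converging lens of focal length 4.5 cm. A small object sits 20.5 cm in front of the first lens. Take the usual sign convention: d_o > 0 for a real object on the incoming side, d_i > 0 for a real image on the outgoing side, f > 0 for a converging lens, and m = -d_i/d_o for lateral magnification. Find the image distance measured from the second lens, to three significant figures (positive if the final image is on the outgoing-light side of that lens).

Lens 1: 1/d_i1 = 1/f_1 - 1/d_o1 = 1/6 - 1/20.5 = 0.11789 cm^-1, so d_i1 = 8.483 cm.
The intermediate image is 8.483 cm to the right of lens 1, so d_o2 = L - d_i1 = 16 - 8.483 = 7.517 cm.
Lens 2: 1/d_i2 = 1/f_2 - 1/d_o2 = 1/4.5 - 1/(7.517) = 0.08919 cm^-1, so d_i2 = 11.211 cm.

11.2 cm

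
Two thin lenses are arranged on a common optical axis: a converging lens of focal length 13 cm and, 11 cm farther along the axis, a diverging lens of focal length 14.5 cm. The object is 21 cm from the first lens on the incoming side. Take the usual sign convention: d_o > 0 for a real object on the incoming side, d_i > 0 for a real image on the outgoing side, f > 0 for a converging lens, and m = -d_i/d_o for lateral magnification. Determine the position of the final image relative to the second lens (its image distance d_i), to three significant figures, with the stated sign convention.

Lens 1: 1/d_i1 = 1/f_1 - 1/d_o1 = 1/13 - 1/21 = 0.02930 cm^-1, so d_i1 = 34.125 cm.
Since 34.125 cm > 11 cm, the first image lies past the second lens and serves as a virtual object: d_o2 = L - d_i1 = -23.125 cm.
Lens 2: 1/d_i2 = 1/f_2 - 1/d_o2 = 1/(-14.5) - 1/(-23.125) = -0.02572 cm^-1, so d_i2 = -38.877 cm.

-38.9 cm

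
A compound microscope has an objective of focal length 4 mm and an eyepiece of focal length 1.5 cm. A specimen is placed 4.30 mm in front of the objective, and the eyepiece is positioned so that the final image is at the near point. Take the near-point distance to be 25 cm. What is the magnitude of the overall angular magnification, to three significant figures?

236

Convert to cm: f_obj = 4 mm = 0.4 cm; d_o = 4.30 mm = 0.43 cm.
Objective: 1/d_i = 1/f_obj - 1/d_o = 1/0.4 - 1/0.43 = 0.17442 cm^-1, so d_i = 5.733 cm.
m_obj = -d_i/d_o = -5.733/0.43 = -13.333.
Eyepiece angular magnification (image at near point): M_eye = 1 + D/f_e = 1 + 25/1.5 = 17.667.
Overall M = m_obj x M_eye = (-13.333)(17.667) = -235.56.
|M| = 235.56.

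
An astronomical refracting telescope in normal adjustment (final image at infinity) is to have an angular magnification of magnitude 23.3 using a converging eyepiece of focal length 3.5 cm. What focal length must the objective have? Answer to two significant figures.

|M| = f_obj/|f_eye|, so f_obj = |M| x |f_eye| = 23.3 x 3.5 = 81.550 cm.

82 cm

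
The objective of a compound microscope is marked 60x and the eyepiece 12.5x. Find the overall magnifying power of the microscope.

The overall magnification of a compound microscope is the product of the objective and eyepiece magnifications:
M = M_obj x M_eye = 60 x 12.5 = 750.

750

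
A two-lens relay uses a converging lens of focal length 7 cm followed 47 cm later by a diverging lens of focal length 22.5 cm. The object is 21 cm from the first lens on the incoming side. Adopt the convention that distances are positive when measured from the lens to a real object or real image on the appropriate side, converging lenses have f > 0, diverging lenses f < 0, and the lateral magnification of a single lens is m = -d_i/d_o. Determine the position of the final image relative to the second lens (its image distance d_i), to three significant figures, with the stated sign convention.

Lens 1: 1/d_i1 = 1/f_1 - 1/d_o1 = 1/7 - 1/21 = 0.09524 cm^-1, so d_i1 = 10.500 cm.
Object distance for lens 2: d_o2 = 47 - 10.500 = 36.500 cm.
Lens 2: 1/d_i2 = 1/f_2 - 1/d_o2 = 1/(-22.5) - 1/(36.500) = -0.07184 cm^-1, so d_i2 = -13.919 cm.

-13.9 cm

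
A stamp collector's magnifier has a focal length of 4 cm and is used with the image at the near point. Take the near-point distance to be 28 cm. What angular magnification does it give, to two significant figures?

8.0

M = 1 + D/f = 1 + 28/4 = 8.000.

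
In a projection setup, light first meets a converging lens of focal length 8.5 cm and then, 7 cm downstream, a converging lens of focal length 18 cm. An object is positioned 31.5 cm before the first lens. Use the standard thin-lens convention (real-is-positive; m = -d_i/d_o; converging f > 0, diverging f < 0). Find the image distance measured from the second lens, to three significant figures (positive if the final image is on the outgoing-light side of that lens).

3.69 cm

Lens 1: 1/d_i1 = 1/f_1 - 1/d_o1 = 1/8.5 - 1/31.5 = 0.08590 cm^-1, so d_i1 = 11.641 cm.
Since 11.641 cm > 7 cm, the first image lies past the second lens and serves as a virtual object: d_o2 = L - d_i1 = -4.641 cm.
Lens 2: 1/d_i2 = 1/f_2 - 1/d_o2 = 1/18 - 1/(-4.641) = 0.27101 cm^-1, so d_i2 = 3.690 cm.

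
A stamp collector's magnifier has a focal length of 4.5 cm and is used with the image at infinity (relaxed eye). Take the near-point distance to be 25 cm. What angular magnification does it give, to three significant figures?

5.56

M = D/f = 25/4.5 = 5.556.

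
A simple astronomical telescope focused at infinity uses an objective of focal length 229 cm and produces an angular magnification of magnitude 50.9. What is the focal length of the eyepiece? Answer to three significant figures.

4.50 cm

|M| = f_obj/f_eye, so f_eye = f_obj/|M| = 229/50.9 = 4.499 cm.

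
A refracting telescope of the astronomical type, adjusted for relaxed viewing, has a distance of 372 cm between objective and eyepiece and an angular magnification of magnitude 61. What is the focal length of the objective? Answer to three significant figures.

366 cm

In normal adjustment the tube length equals f_obj + f_eye and |M| = f_obj/f_eye.
So f_obj = 61 f_eye and 61 f_eye + f_eye = 372 cm, giving f_eye = 372/62 = 6.000 cm and f_obj = 366.000 cm.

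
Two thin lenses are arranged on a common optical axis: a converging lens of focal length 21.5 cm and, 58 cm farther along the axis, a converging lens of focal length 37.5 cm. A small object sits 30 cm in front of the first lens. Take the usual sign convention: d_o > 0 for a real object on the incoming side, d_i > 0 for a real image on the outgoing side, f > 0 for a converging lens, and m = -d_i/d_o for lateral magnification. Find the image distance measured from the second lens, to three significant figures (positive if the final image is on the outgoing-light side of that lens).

12.1 cm

First lens: d_i1 = 1/(1/21.5 - 1/30) = 75.882 cm.
Since 75.882 cm > 58 cm, the first image lies past the second lens and serves as a virtual object: d_o2 = L - d_i1 = -17.882 cm.
Second lens: d_i2 = 1/(1/37.5 - 1/(-17.882)) = 12.108 cm.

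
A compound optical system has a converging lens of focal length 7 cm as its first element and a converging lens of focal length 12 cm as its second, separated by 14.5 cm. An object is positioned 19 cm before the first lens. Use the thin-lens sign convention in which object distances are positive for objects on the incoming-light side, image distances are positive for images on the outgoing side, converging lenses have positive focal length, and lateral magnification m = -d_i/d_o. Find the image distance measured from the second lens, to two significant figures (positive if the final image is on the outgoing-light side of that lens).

Lens 1: 1/d_i1 = 1/f_1 - 1/d_o1 = 1/7 - 1/19 = 0.09023 cm^-1, so d_i1 = 11.083 cm.
That image sits 3.417 cm in front of the second lens, so d_o2 = 3.417 cm.
Lens 2: 1/d_i2 = 1/f_2 - 1/d_o2 = 1/12 - 1/(3.417) = -0.20935 cm^-1, so d_i2 = -4.777 cm.

-4.8 cm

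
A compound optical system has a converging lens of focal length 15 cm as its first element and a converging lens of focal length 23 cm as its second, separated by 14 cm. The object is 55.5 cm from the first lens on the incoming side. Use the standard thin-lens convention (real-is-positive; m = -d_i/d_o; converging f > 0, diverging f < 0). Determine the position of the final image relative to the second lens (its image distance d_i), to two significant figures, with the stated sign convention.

5.1 cm

Applying the thin-lens equation to the first lens, 1/15 = 1/55.5 + 1/d_i1, which gives d_i1 = 20.556 cm.
Since 20.556 cm > 14 cm, the first image lies past the second lens and serves as a virtual object: d_o2 = L - d_i1 = -6.556 cm.
Applying the thin-lens equation again with f_2 = 23 cm and d_o2 = -6.556 cm gives d_i2 = 5.102 cm.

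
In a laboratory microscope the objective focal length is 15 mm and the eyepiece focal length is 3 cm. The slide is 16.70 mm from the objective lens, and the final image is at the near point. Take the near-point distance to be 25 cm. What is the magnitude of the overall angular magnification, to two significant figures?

Convert to cm: f_obj = 15 mm = 1.5 cm; d_o = 16.70 mm = 1.67 cm.
Objective: 1/d_i = 1/f_obj - 1/d_o = 1/1.5 - 1/1.67 = 0.06786 cm^-1, so d_i = 14.735 cm.
m_obj = -d_i/d_o = -14.735/1.67 = -8.824.
Eyepiece angular magnification (image at near point): M_eye = 1 + D/f_e = 1 + 25/3 = 9.333.
Overall M = m_obj x M_eye = (-8.824)(9.333) = -82.35.
|M| = 82.35.

82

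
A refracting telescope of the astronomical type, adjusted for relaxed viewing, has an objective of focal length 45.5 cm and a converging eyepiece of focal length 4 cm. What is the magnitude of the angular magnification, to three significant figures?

11.4

|M| = f_obj/|f_eye| = 45.5/4 = 11.375.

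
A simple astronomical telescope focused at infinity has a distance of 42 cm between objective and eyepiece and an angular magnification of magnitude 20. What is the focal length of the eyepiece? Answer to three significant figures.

In normal adjustment the tube length equals f_obj + f_eye and |M| = f_obj/f_eye.
So f_obj = 20 f_eye and 20 f_eye + f_eye = 42 cm, giving f_eye = 42/21 = 2.000 cm and f_obj = 40.000 cm.

2.00 cm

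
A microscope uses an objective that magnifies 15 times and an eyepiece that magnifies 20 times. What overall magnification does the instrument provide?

300

The overall magnification of a compound microscope is the product of the objective and eyepiece magnifications:
M = M_obj x M_eye = 15 x 20 = 300.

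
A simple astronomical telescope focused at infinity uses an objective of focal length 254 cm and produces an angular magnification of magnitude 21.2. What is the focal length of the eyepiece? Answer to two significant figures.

12 cm

|M| = f_obj/f_eye, so f_eye = f_obj/|M| = 254/21.2 = 11.981 cm.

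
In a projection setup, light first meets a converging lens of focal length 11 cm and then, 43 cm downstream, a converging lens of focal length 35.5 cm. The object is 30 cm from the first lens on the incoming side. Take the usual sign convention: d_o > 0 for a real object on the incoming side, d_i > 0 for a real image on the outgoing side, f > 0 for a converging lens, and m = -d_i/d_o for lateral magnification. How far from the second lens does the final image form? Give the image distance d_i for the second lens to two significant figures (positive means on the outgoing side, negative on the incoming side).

Applying the thin-lens equation to the first lens, 1/11 = 1/30 + 1/d_i1, which gives d_i1 = 17.368 cm.
Object distance for lens 2: d_o2 = 43 - 17.368 = 25.632 cm.
Applying the thin-lens equation again with f_2 = 35.5 cm and d_o2 = 25.632 cm gives d_i2 = -92.205 cm.

-92 cm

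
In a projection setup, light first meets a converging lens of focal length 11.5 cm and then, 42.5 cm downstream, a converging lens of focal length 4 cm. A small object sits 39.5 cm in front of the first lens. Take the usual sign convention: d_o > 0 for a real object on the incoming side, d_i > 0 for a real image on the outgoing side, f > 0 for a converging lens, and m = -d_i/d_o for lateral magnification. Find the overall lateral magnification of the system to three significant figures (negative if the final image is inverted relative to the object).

0.0737

Lens 1: 1/d_i1 = 1/f_1 - 1/d_o1 = 1/11.5 - 1/39.5 = 0.06164 cm^-1, so d_i1 = 16.223 cm.
m_1 = -(16.223)/39.5 = -0.4107.
The intermediate image is 16.223 cm to the right of lens 1, so d_o2 = L - d_i1 = 42.5 - 16.223 = 26.277 cm.
Lens 2: 1/d_i2 = 1/f_2 - 1/d_o2 = 1/4 - 1/(26.277) = 0.21194 cm^-1, so d_i2 = 4.718 cm.
m_2 = -(4.718)/(26.277) = -0.1796.
Overall magnification: m = m_1 m_2 = 0.0737.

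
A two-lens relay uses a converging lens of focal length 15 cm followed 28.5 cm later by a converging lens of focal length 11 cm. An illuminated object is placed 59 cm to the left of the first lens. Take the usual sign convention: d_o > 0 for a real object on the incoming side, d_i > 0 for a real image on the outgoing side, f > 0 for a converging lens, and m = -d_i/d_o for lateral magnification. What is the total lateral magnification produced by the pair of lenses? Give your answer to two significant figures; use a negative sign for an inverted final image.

-1.4

First lens: d_i1 = 1/(1/15 - 1/59) = 20.114 cm.
m_1 = -(20.114)/59 = -0.3409.
That image sits 8.386 cm in front of the second lens, so d_o2 = 8.386 cm.
Second lens: d_i2 = 1/(1/11 - 1/(8.386)) = -35.296 cm.
m_2 = -(-35.296)/(8.386) = 4.2087.
Overall magnification: m = m_1 m_2 = -1.4348.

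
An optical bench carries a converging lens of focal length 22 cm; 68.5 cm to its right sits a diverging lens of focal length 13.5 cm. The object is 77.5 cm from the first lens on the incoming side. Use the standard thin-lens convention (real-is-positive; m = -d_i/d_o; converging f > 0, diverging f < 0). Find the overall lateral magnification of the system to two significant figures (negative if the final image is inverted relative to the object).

-0.10

Applying the thin-lens equation to the first lens, 1/22 = 1/77.5 + 1/d_i1, which gives d_i1 = 30.721 cm.
Its lateral magnification is m_1 = -d_i1/d_o1 = -(30.721)/77.5 = -0.3964.
That image sits 37.779 cm in front of the second lens, so d_o2 = 37.779 cm.
Applying the thin-lens equation again with f_2 = -13.5 cm and d_o2 = 37.779 cm gives d_i2 = -9.946 cm.
m_2 = -(-9.946)/(37.779) = 0.2633.
Overall magnification: m = m_1 m_2 = -0.1044.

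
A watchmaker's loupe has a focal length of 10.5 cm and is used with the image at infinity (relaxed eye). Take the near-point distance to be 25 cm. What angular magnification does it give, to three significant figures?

2.38

M = D/f = 25/10.5 = 2.381.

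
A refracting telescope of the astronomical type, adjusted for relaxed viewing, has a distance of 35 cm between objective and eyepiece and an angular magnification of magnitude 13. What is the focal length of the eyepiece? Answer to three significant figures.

In normal adjustment the tube length equals f_obj + f_eye and |M| = f_obj/f_eye.
So f_obj = 13 f_eye and 13 f_eye + f_eye = 35 cm, giving f_eye = 35/14 = 2.500 cm and f_obj = 32.500 cm.

2.50 cm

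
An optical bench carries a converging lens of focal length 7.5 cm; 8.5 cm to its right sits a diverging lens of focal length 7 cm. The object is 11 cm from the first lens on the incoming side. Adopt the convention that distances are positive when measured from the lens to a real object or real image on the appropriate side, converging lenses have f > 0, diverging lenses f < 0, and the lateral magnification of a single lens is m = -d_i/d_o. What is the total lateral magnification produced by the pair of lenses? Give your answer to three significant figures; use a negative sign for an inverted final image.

1.86

Lens 1: 1/d_i1 = 1/f_1 - 1/d_o1 = 1/7.5 - 1/11 = 0.04242 cm^-1, so d_i1 = 23.571 cm.
m_1 = -(23.571)/11 = -2.1429.
Since 23.571 cm > 8.5 cm, the first image lies past the second lens and serves as a virtual object: d_o2 = L - d_i1 = -15.071 cm.
Lens 2: 1/d_i2 = 1/f_2 - 1/d_o2 = 1/(-7) - 1/(-15.071) = -0.07651 cm^-1, so d_i2 = -13.071 cm.
m_2 = -(-13.071)/(-15.071) = -0.8673.
The system's lateral magnification is m_1 m_2 = (-2.1429)(-0.8673) = 1.8584.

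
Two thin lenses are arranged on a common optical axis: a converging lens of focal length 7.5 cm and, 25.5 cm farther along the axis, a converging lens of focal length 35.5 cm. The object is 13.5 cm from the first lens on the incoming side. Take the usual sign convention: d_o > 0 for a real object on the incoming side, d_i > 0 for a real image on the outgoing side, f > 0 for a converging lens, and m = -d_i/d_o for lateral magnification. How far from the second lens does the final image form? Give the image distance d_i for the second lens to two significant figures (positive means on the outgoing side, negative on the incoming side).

-11 cm

Lens 1: 1/d_i1 = 1/f_1 - 1/d_o1 = 1/7.5 - 1/13.5 = 0.05926 cm^-1, so d_i1 = 16.875 cm.
Object distance for lens 2: d_o2 = 25.5 - 16.875 = 8.625 cm.
Lens 2: 1/d_i2 = 1/f_2 - 1/d_o2 = 1/35.5 - 1/(8.625) = -0.08777 cm^-1, so d_i2 = -11.393 cm.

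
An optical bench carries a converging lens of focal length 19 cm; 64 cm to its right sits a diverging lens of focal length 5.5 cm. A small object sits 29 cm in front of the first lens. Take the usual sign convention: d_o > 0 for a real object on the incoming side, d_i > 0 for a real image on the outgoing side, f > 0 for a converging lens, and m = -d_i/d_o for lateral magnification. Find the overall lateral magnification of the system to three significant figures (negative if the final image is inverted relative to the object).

-0.726

Applying the thin-lens equation to the first lens, 1/19 = 1/29 + 1/d_i1, which gives d_i1 = 55.100 cm.
Its lateral magnification is m_1 = -d_i1/d_o1 = -(55.100)/29 = -1.9000.
The intermediate image is 55.100 cm to the right of lens 1, so d_o2 = L - d_i1 = 64 - 55.100 = 8.900 cm.
Applying the thin-lens equation again with f_2 = -5.5 cm and d_o2 = 8.900 cm gives d_i2 = -3.399 cm.
m_2 = -(-3.399)/(8.900) = 0.3819.
Overall magnification: m = m_1 m_2 = -0.7257.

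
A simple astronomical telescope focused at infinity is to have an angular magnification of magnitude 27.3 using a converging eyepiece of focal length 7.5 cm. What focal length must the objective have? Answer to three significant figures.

|M| = f_obj/|f_eye|, so f_obj = |M| x |f_eye| = 27.3 x 7.5 = 204.750 cm.

205 cm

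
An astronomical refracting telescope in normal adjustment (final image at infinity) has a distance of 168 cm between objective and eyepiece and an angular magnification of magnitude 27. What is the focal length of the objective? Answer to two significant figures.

160 cm

In normal adjustment the tube length equals f_obj + f_eye and |M| = f_obj/f_eye.
So f_obj = 27 f_eye and 27 f_eye + f_eye = 168 cm, giving f_eye = 168/28 = 6.000 cm and f_obj = 162.000 cm.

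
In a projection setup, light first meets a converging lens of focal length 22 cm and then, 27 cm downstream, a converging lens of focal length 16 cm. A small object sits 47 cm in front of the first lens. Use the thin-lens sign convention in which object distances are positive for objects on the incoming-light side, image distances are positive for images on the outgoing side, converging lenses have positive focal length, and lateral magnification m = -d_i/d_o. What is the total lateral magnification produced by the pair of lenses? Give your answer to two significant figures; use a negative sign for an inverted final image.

Lens 1: 1/d_i1 = 1/f_1 - 1/d_o1 = 1/22 - 1/47 = 0.02418 cm^-1, so d_i1 = 41.360 cm.
m_1 = -(41.360)/47 = -0.8800.
This image would form 41.360 cm past lens 1, i.e. 14.360 cm beyond lens 2, so it is a virtual object for lens 2: d_o2 = 27 - 41.360 = -14.360 cm.
Lens 2: 1/d_i2 = 1/f_2 - 1/d_o2 = 1/16 - 1/(-14.360) = 0.13214 cm^-1, so d_i2 = 7.568 cm.
m_2 = -(7.568)/(-14.360) = 0.5270.
Total m = m_1 x m_2 = (-0.8800)(0.5270) = -0.4638.

-0.46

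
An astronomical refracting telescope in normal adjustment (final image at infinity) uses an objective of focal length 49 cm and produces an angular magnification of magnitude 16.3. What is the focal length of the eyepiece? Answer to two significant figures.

|M| = f_obj/f_eye, so f_eye = f_obj/|M| = 49/16.3 = 3.006 cm.

3.0 cm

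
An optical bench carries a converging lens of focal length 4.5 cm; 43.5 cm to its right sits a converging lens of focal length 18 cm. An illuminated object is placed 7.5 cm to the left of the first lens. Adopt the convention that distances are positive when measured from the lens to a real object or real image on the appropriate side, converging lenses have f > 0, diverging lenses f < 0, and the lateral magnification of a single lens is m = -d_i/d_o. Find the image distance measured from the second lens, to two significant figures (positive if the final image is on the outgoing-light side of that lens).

41 cm

Applying the thin-lens equation to the first lens, 1/4.5 = 1/7.5 + 1/d_i1, which gives d_i1 = 11.250 cm.
That image sits 32.250 cm in front of the second lens, so d_o2 = 32.250 cm.
Applying the thin-lens equation again with f_2 = 18 cm and d_o2 = 32.250 cm gives d_i2 = 40.737 cm.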